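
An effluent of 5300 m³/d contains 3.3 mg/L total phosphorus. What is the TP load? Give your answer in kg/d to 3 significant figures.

17.5 kg/d

5300 m³/d = 0.06134 m³/s.
Mass flux = Q·C = 0.06134 m³/s × 3.3 g/m³ = 0.2024 g/s.
= 0.2024 g/s × 86.4 = 17.49 kg/d.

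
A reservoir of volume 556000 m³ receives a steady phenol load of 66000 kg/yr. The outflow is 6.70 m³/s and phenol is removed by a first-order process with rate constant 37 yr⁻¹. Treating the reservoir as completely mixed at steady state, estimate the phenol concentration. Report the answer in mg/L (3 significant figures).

Outflow Q = 6.70 m³/s × 3.156e+07 s/yr = 2.114e+08 m³/yr.
Steady-state CSTR mass balance: W = Q·C + k·V·C, so C = W/(Q + kV).
Q + kV = 2.114e+08 + 37·556000 = 2.32e+08 m³/yr.
C = 66000/2.32e+08 = 0.0002845 kg/m³ = 0.2845 mg/L.

0.284 mg/L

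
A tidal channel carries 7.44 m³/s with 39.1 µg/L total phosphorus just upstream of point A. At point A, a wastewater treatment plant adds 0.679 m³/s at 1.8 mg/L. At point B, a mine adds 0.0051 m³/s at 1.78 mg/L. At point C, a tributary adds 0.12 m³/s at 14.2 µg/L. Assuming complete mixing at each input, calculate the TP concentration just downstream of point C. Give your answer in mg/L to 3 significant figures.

39.1 µg/L = 0.0391 mg/L.
After input A: C = (7.44·0.0391 + 0.679·1.8) / 8.119 = 0.1864 mg/L.
After input B: C = (8.119·0.1864 + 0.0051·1.78) / 8.124 = 0.1874 mg/L.
14.2 µg/L = 0.0142 mg/L.
After input C: C = (8.124·0.1874 + 0.12·0.0142) / 8.244 = 0.1848 mg/L.

0.185 mg/L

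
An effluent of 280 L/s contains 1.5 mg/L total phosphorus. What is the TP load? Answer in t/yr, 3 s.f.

280 L/s = 0.28 m³/s.
Mass flux = Q·C = 0.28 m³/s × 1.5 g/m³ = 0.42 g/s.
= 0.42 g/s × 31.56 = 13.25 t/yr.

13.3 t/yr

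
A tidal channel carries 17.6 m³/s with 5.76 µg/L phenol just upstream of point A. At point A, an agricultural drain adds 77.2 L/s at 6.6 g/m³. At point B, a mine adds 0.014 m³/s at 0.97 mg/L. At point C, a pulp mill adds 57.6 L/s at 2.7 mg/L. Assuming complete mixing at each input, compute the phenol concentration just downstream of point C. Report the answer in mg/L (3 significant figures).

5.76 µg/L = 0.00576 mg/L.
77.2 L/s = 0.0772 m³/s.
After input A: C = (17.6·0.00576 + 0.0772·6.6) / 17.68 = 0.03456 mg/L.
After input B: C = (17.68·0.03456 + 0.014·0.97) / 17.69 = 0.0353 mg/L.
57.6 L/s = 0.0576 m³/s.
After input C: C = (17.69·0.0353 + 0.0576·2.7) / 17.75 = 0.04395 mg/L.

0.0439 mg/L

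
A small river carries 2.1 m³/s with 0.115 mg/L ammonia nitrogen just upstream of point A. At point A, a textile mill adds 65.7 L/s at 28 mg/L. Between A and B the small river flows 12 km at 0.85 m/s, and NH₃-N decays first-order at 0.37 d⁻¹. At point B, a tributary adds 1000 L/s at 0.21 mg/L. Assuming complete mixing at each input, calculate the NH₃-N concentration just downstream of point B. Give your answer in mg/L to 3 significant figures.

65.7 L/s = 0.0657 m³/s.
After input A: C = (2.1·0.115 + 0.0657·28) / 2.166 = 0.9609 mg/L.
Over the 12 km reach to input B (t = 1.412e+04 s = 0.1634 d), decay gives C = 0.9609·exp(−0.37·0.1634) = 0.9046 mg/L.
1000 L/s = 1 m³/s.
After input B: C = (2.166·0.9046 + 1·0.21) / 3.166 = 0.6852 mg/L.

0.685 mg/L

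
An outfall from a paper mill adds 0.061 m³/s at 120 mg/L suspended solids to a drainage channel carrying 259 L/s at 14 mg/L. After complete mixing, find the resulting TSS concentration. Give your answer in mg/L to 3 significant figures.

34.2 mg/L

259 L/s = 0.259 m³/s.
By mass balance at complete mixing, C = (0.061·120 + 0.259·14) / (0.061 + 0.259) = 10.95/0.32 = 34.21 mg/L.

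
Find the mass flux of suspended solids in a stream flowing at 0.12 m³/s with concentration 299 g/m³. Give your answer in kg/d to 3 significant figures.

Mass flux = Q·C = 0.12 m³/s × 299 g/m³ = 35.88 g/s.
= 35.88 g/s × 86.4 = 3100 kg/d.

3100 kg/d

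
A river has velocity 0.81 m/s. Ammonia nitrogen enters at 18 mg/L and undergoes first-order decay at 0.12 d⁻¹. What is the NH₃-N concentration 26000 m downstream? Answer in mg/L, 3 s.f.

17.2 mg/L

Travel time t = 26000 m / 0.81 m/s = 2.6e+04/0.81 = 3.21e+04 s = 0.3715 d.
First-order decay: C = 18·exp(−0.12·0.3715) = 18·0.9564 = 17.22 mg/L.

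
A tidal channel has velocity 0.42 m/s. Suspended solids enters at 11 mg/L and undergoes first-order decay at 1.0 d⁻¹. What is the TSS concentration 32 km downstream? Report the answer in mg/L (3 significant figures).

Travel time t = 32 km / 0.42 m/s = 3.2e+04/0.42 = 7.619e+04 s = 0.8818 d.
First-order decay: C = 11·exp(−1.0·0.8818) = 11·0.414 = 4.554 mg/L.

4.55 mg/L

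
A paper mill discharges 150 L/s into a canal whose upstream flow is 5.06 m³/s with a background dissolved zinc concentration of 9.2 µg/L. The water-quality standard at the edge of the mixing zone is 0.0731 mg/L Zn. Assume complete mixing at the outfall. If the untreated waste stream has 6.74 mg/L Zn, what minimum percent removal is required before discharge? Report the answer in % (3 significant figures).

66.9 %

150 L/s = 0.15 m³/s.
9.2 µg/L = 0.0092 mg/L.
Mass balance: 0.0731·5.21 = 0.15·Cₑ + 5.06·0.0092.
Cₑ = (0.3809 − 0.04655) / 0.15 = 2.229 mg/L.
Required removal = 1 − 2.229/6.74 = 66.93 %.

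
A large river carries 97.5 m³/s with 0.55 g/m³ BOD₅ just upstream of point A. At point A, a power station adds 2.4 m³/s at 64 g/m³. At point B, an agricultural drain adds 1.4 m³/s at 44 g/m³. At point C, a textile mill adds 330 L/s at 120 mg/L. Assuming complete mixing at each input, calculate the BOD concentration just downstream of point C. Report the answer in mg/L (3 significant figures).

3.03 mg/L

After input A: C = (97.5·0.55 + 2.4·64) / 99.9 = 2.074 mg/L.
After input B: C = (99.9·2.074 + 1.4·44) / 101.3 = 2.654 mg/L.
330 L/s = 0.33 m³/s.
After input C: C = (101.3·2.654 + 0.33·120) / 101.6 = 3.035 mg/L.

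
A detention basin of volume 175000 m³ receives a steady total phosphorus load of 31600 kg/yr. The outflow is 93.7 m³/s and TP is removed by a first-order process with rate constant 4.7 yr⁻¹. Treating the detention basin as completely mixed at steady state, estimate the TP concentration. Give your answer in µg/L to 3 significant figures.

Outflow Q = 93.7 m³/s × 3.156e+07 s/yr = 2.957e+09 m³/yr.
Steady-state CSTR mass balance: W = Q·C + k·V·C, so C = W/(Q + kV).
Q + kV = 2.957e+09 + 4.7·175000 = 2.958e+09 m³/yr.
C = 31600/2.958e+09 = 1.068e-05 kg/m³ = 0.01068 mg/L = 10.68 µg/L.

10.7 µg/L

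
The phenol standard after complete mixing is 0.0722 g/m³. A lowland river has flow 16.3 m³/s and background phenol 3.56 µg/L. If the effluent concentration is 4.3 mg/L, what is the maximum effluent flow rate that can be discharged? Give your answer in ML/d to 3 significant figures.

22.9 ML/d

3.56 µg/L = 0.00356 mg/L.
Mass balance at complete mixing: C_std·(Q_w + Q_r) = Q_w·C_e + Q_r·C_b.
Rearranging, Q_w = Q_r·(C_std − C_b)/(C_e − C_std) = 16.3·(0.0722 − 0.00356) / (4.3 − 0.0722) = 0.2646 m³/s.
= 22.86 ML/d.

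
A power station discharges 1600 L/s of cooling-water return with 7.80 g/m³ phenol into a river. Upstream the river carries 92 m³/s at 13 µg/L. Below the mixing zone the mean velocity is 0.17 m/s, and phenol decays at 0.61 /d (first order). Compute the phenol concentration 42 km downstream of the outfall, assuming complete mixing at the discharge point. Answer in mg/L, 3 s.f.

0.0255 mg/L

1600 L/s = 1.6 m³/s.
13 µg/L = 0.013 mg/L.
After complete mixing, C₀ = (1.6·7.8 + 92·0.013) / 93.6 = 0.1461 mg/L.
Travel time t = 4.2e+04 m / 0.17 m/s = 2.471e+05 s = 2.859 d.
C = 0.1461·exp(−0.61·2.859) = 0.1461·0.1748 = 0.02554 mg/L.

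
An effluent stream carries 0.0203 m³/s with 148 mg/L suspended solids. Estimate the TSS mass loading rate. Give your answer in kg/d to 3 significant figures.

Mass flux = Q·C = 0.0203 m³/s × 148 g/m³ = 3.004 g/s.
= 3.004 g/s × 86.4 = 259.6 kg/d.

260 kg/d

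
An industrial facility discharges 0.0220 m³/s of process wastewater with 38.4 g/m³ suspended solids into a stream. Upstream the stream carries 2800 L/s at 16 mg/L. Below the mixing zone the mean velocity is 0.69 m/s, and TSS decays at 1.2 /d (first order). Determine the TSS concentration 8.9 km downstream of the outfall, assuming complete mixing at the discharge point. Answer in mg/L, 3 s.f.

2800 L/s = 2.8 m³/s.
After complete mixing, C₀ = (0.022·38.4 + 2.8·16) / 2.822 = 16.17 mg/L.
Travel time t = 8900 m / 0.69 m/s = 1.29e+04 s = 0.1493 d.
C = 16.17·exp(−1.2·0.1493) = 16.17·0.836 = 13.52 mg/L.

13.5 mg/L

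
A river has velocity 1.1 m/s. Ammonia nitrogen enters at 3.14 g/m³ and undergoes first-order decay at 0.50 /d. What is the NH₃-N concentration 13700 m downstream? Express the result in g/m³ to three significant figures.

2.92 g/m³

Travel time t = 13700 m / 1.1 m/s = 1.37e+04/1.1 = 1.245e+04 s = 0.1441 d.
First-order decay: C = 3.14·exp(−0.50·0.1441) = 3.14·0.9305 = 2.922 g/m³.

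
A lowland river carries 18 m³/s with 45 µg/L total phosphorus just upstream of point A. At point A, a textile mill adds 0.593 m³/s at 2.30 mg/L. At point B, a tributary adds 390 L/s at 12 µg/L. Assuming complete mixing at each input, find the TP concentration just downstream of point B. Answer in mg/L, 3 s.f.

0.115 mg/L

45 µg/L = 0.045 mg/L.
After input A: C = (18·0.045 + 0.593·2.3) / 18.59 = 0.1169 mg/L.
390 L/s = 0.39 m³/s.
12 µg/L = 0.012 mg/L.
After input B: C = (18.59·0.1169 + 0.39·0.012) / 18.98 = 0.1148 mg/L.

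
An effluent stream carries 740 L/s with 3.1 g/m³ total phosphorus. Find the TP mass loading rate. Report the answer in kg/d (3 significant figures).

740 L/s = 0.74 m³/s.
Mass flux = Q·C = 0.74 m³/s × 3.1 g/m³ = 2.294 g/s.
= 2.294 g/s × 86.4 = 198.2 kg/d.

198 kg/d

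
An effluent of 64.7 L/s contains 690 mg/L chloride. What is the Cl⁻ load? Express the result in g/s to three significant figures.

64.7 L/s = 0.0647 m³/s.
Mass flux = Q·C = 0.0647 m³/s × 690 g/m³ = 44.64 g/s.

44.6 g/s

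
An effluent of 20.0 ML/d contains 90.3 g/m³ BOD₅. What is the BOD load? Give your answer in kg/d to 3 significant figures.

20.0 ML/d = 0.2315 m³/s.
Mass flux = Q·C = 0.2315 m³/s × 90.3 g/m³ = 20.9 g/s.
= 20.9 g/s × 86.4 = 1806 kg/d.

1810 kg/d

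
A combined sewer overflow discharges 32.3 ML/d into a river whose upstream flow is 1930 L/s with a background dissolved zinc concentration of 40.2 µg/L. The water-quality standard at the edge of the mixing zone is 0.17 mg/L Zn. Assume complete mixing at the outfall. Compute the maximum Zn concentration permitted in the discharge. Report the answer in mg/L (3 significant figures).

0.840 mg/L

32.3 ML/d = 0.3738 m³/s.
1930 L/s = 1.93 m³/s.
40.2 µg/L = 0.0402 mg/L.
Mass balance: 0.17·2.304 = 0.3738·Cₑ + 1.93·0.0402.
Cₑ = (0.3917 − 0.07759) / 0.3738 = 0.8401 mg/L.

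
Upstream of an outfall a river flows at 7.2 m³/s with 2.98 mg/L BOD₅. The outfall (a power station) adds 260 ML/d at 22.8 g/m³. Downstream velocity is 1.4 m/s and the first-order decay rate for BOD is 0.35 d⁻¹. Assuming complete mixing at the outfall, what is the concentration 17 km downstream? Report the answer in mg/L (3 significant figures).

260 ML/d = 3.009 m³/s.
After complete mixing, C₀ = (3.009·22.8 + 7.2·2.98) / 10.21 = 8.822 mg/L.
Travel time t = 1.7e+04 m / 1.4 m/s = 1.214e+04 s = 0.1405 d.
C = 8.822·exp(−0.35·0.1405) = 8.822·0.952 = 8.399 mg/L.

8.40 mg/L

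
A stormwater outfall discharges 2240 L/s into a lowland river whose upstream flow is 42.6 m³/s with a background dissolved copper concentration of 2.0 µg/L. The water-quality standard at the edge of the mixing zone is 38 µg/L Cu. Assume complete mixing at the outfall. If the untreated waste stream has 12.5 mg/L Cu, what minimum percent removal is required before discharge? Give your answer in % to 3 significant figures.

94.2 %

2240 L/s = 2.24 m³/s.
2.0 µg/L = 0.002 mg/L.
38 µg/L = 0.038 mg/L.
Mass balance: 0.038·44.84 = 2.24·Cₑ + 42.6·0.002.
Cₑ = (1.704 − 0.0852) / 2.24 = 0.7226 mg/L.
Required removal = 1 − 0.7226/12.5 = 94.22 %.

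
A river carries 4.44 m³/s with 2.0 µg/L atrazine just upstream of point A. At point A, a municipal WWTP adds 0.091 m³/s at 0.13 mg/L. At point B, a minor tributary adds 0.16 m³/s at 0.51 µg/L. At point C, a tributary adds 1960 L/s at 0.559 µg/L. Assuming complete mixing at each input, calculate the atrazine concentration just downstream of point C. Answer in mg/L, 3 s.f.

0.00329 mg/L

2.0 µg/L = 0.002 mg/L.
After input A: C = (4.44·0.002 + 0.091·0.13) / 4.531 = 0.004571 mg/L.
0.51 µg/L = 0.00051 mg/L.
After input B: C = (4.531·0.004571 + 0.16·0.00051) / 4.691 = 0.004432 mg/L.
1960 L/s = 1.96 m³/s.
0.559 µg/L = 0.000559 mg/L.
After input C: C = (4.691·0.004432 + 1.96·0.000559) / 6.651 = 0.003291 mg/L.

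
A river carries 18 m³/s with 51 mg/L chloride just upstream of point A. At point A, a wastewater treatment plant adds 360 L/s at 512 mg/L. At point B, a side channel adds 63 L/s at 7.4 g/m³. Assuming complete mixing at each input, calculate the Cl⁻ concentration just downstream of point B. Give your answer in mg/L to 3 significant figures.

360 L/s = 0.36 m³/s.
After input A: C = (18·51 + 0.36·512) / 18.36 = 60.04 mg/L.
63 L/s = 0.063 m³/s.
After input B: C = (18.36·60.04 + 0.063·7.4) / 18.42 = 59.86 mg/L.

59.9 mg/L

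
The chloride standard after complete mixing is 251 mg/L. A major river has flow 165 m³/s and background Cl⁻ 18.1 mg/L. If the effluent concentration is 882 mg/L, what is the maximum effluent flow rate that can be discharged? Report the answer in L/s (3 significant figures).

Mass balance at complete mixing: C_std·(Q_w + Q_r) = Q_w·C_e + Q_r·C_b.
Rearranging, Q_w = Q_r·(C_std − C_b)/(C_e − C_std) = 165·(251 − 18.1) / (882 − 251) = 60.9 m³/s.
= 6.09e+04 L/s.

60900 L/s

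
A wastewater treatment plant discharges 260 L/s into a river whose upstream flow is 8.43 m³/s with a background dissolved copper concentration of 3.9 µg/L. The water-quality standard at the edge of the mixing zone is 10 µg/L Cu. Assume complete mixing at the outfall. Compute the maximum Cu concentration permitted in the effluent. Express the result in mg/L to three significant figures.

0.208 mg/L

260 L/s = 0.26 m³/s.
3.9 µg/L = 0.0039 mg/L.
10 µg/L = 0.01 mg/L.
Mass balance: 0.01·8.69 = 0.26·Cₑ + 8.43·0.0039.
Cₑ = (0.0869 − 0.03288) / 0.26 = 0.2078 mg/L.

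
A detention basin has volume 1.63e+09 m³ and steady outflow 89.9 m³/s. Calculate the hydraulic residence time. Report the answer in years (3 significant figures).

0.575 yr

Q = 89.9 m³/s × 3.156e+07 s/yr = 2.837e+09 m³/yr.
Hydraulic residence time τ = V/Q = 1.63e+09/2.837e+09 = 0.5745 yr.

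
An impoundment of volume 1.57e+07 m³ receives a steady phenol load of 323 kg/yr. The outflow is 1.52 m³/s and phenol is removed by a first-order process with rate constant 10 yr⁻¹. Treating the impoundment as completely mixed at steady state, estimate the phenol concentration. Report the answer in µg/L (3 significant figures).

Outflow Q = 1.52 m³/s × 3.156e+07 s/yr = 4.797e+07 m³/yr.
Steady-state CSTR mass balance: W = Q·C + k·V·C, so C = W/(Q + kV).
Q + kV = 4.797e+07 + 10·1.57e+07 = 2.05e+08 m³/yr.
C = 323/2.05e+08 = 1.576e-06 kg/m³ = 0.001576 mg/L = 1.576 µg/L.

1.58 µg/L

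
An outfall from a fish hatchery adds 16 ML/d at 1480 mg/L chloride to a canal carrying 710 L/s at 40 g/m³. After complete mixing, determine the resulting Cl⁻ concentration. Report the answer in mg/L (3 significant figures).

16 ML/d = 0.1852 m³/s.
710 L/s = 0.71 m³/s.
By mass balance at complete mixing, C = (0.1852·1480 + 0.71·40) / (0.1852 + 0.71) = 302.5/0.8952 = 337.9 mg/L.

338 mg/L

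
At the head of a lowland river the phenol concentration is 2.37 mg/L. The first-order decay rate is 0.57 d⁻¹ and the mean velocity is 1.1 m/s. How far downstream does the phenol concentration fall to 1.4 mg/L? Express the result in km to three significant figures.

87.8 km

From C = C₀·e^(−kt), t = ln(C₀/C)/k = ln(2.37/1.4)/0.57 = 0.5264/0.57 = 0.9235 d.
Distance = v·t = 1.1 m/s × 7.979e+04 s = 8.777e+04 m = 87.77 km.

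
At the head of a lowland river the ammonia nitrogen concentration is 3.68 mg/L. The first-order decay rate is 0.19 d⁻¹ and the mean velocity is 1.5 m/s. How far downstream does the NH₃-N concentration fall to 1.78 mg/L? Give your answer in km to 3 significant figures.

495 km

From C = C₀·e^(−kt), t = ln(C₀/C)/k = ln(3.68/1.78)/0.19 = 0.7263/0.19 = 3.823 d.
Distance = v·t = 1.5 m/s × 3.303e+05 s = 4.954e+05 m = 495.4 km.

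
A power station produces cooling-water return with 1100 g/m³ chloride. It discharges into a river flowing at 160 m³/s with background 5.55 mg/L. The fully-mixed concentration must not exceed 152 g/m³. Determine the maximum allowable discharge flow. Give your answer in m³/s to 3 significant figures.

Mass balance at complete mixing: C_std·(Q_w + Q_r) = Q_w·C_e + Q_r·C_b.
Rearranging, Q_w = Q_r·(C_std − C_b)/(C_e − C_std) = 160·(152 − 5.55) / (1100 − 152) = 24.72 m³/s.

24.7 m³/s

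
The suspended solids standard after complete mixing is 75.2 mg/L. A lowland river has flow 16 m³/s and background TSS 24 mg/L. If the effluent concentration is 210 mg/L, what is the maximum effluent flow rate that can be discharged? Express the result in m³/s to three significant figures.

Mass balance at complete mixing: C_std·(Q_w + Q_r) = Q_w·C_e + Q_r·C_b.
Rearranging, Q_w = Q_r·(C_std − C_b)/(C_e − C_std) = 16·(75.2 − 24) / (210 − 75.2) = 6.077 m³/s.

6.08 m³/s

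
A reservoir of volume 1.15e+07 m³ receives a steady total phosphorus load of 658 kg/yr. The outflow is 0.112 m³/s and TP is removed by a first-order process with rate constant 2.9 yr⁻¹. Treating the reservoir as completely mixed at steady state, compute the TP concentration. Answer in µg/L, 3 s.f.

17.8 µg/L

Outflow Q = 0.112 m³/s × 3.156e+07 s/yr = 3.534e+06 m³/yr.
Steady-state CSTR mass balance: W = Q·C + k·V·C, so C = W/(Q + kV).
Q + kV = 3.534e+06 + 2.9·1.15e+07 = 3.688e+07 m³/yr.
C = 658/3.688e+07 = 1.784e-05 kg/m³ = 0.01784 mg/L = 17.84 µg/L.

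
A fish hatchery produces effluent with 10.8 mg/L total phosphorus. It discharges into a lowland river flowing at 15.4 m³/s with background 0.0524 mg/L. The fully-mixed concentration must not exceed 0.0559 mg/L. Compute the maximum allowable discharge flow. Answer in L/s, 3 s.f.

Mass balance at complete mixing: C_std·(Q_w + Q_r) = Q_w·C_e + Q_r·C_b.
Rearranging, Q_w = Q_r·(C_std − C_b)/(C_e − C_std) = 15.4·(0.0559 − 0.0524) / (10.8 − 0.0559) = 0.005017 m³/s.
= 5.017 L/s.

5.02 L/s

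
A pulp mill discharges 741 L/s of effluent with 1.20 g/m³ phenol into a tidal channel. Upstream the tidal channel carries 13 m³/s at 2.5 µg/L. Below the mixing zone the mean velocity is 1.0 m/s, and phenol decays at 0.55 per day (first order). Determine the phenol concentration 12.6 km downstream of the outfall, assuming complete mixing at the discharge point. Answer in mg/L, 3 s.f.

741 L/s = 0.741 m³/s.
2.5 µg/L = 0.0025 mg/L.
After complete mixing, C₀ = (0.741·1.2 + 13·0.0025) / 13.74 = 0.06708 mg/L.
Travel time t = 1.26e+04 m / 1.0 m/s = 1.26e+04 s = 0.1458 d.
C = 0.06708·exp(−0.55·0.1458) = 0.06708·0.9229 = 0.06191 mg/L.

0.0619 mg/L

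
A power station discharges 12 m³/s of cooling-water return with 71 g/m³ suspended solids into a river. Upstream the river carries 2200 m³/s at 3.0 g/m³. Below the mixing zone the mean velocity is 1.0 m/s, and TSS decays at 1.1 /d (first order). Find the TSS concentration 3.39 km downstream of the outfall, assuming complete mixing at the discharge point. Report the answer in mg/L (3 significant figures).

3.23 mg/L

After complete mixing, C₀ = (12·71 + 2200·3) / 2212 = 3.369 mg/L.
Travel time t = 3390 m / 1.0 m/s = 3390 s = 0.03924 d.
C = 3.369·exp(−1.1·0.03924) = 3.369·0.9578 = 3.227 mg/L.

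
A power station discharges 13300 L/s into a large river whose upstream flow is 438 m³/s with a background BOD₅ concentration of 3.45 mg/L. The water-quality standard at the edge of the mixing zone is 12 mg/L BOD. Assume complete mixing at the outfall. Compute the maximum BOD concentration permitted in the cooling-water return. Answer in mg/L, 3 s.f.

13300 L/s = 13.3 m³/s.
Mass balance: 12·451.3 = 13.3·Cₑ + 438·3.45.
Cₑ = (5416 − 1511) / 13.3 = 293.6 mg/L.

294 mg/L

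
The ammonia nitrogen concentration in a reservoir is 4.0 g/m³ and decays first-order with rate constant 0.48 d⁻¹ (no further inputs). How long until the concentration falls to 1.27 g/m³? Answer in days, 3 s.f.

t = ln(C₀/C)/k = ln(4.0/1.27)/0.48 = 1.147/0.48 = 2.39 d.

2.39 d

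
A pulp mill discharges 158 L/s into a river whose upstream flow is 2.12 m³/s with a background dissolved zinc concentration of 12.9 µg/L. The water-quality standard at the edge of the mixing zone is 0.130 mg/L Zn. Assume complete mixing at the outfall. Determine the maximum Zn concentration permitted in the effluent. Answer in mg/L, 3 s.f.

158 L/s = 0.158 m³/s.
12.9 µg/L = 0.0129 mg/L.
Mass balance: 0.13·2.278 = 0.158·Cₑ + 2.12·0.0129.
Cₑ = (0.2961 − 0.02735) / 0.158 = 1.701 mg/L.

1.70 mg/L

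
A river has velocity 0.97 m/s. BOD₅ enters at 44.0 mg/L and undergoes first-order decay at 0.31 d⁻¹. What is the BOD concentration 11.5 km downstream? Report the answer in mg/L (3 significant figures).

Travel time t = 11.5 km / 0.97 m/s = 1.15e+04/0.97 = 1.186e+04 s = 0.1372 d.
First-order decay: C = 44.0·exp(−0.31·0.1372) = 44.0·0.9584 = 42.17 mg/L.

42.2 mg/L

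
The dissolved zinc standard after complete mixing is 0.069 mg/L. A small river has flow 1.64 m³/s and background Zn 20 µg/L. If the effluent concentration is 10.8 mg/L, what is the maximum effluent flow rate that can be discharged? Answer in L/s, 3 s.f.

7.49 L/s

20 µg/L = 0.02 mg/L.
Mass balance at complete mixing: C_std·(Q_w + Q_r) = Q_w·C_e + Q_r·C_b.
Rearranging, Q_w = Q_r·(C_std − C_b)/(C_e − C_std) = 1.64·(0.069 − 0.02) / (10.8 − 0.069) = 0.007489 m³/s.
= 7.489 L/s.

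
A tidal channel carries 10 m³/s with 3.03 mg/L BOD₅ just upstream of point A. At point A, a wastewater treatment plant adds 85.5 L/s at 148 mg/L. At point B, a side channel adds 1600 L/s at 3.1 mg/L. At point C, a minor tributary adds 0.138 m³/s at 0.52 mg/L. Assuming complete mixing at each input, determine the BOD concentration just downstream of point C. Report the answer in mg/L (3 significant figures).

85.5 L/s = 0.0855 m³/s.
After input A: C = (10·3.03 + 0.0855·148) / 10.09 = 4.259 mg/L.
1600 L/s = 1.6 m³/s.
After input B: C = (10.09·4.259 + 1.6·3.1) / 11.69 = 4.1 mg/L.
After input C: C = (11.69·4.1 + 0.138·0.52) / 11.82 = 4.059 mg/L.

4.06 mg/L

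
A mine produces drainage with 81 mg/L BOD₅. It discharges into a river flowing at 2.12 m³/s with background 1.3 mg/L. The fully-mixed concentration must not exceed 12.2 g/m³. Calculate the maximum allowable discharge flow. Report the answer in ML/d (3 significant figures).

Mass balance at complete mixing: C_std·(Q_w + Q_r) = Q_w·C_e + Q_r·C_b.
Rearranging, Q_w = Q_r·(C_std − C_b)/(C_e − C_std) = 2.12·(12.2 − 1.3) / (81 − 12.2) = 0.3359 m³/s.
= 29.02 ML/d.

29.0 ML/d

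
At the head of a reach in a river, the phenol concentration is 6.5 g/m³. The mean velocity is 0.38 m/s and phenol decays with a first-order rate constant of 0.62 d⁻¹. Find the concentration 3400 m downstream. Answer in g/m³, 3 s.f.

6.10 g/m³

Travel time t = 3400 m / 0.38 m/s = 3400/0.38 = 8947 s = 0.1036 d.
First-order decay: C = 6.5·exp(−0.62·0.1036) = 6.5·0.9378 = 6.096 g/m³.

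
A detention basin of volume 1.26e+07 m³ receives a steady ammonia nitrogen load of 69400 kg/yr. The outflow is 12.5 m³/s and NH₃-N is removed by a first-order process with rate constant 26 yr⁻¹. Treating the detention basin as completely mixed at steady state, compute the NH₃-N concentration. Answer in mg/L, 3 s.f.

0.0961 mg/L

Outflow Q = 12.5 m³/s × 3.156e+07 s/yr = 3.945e+08 m³/yr.
Steady-state CSTR mass balance: W = Q·C + k·V·C, so C = W/(Q + kV).
Q + kV = 3.945e+08 + 26·1.26e+07 = 7.221e+08 m³/yr.
C = 69400/7.221e+08 = 9.611e-05 kg/m³ = 0.09611 mg/L.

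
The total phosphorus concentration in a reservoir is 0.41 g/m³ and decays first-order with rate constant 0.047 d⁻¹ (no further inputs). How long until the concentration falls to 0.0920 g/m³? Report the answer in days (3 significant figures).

t = ln(C₀/C)/k = ln(0.41/0.0920)/0.047 = 1.494/0.047 = 31.8 d.

31.8 d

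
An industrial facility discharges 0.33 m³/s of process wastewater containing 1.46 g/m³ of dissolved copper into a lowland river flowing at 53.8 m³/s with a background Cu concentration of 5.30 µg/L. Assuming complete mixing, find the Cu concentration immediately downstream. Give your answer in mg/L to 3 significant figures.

5.30 µg/L = 0.0053 mg/L.
Flow-weighted mixing gives C = (0.33·1.46 + 53.8·0.0053) / (0.33 + 53.8) = 0.7669/54.13 = 0.01417 mg/L.

0.0142 mg/L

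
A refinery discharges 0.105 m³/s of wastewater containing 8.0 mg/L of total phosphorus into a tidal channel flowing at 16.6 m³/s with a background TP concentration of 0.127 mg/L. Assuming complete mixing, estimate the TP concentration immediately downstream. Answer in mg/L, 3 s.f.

Flow-weighted mixing gives C = (0.105·8 + 16.6·0.127) / (0.105 + 16.6) = 2.948/16.71 = 0.1765 mg/L.

0.176 mg/L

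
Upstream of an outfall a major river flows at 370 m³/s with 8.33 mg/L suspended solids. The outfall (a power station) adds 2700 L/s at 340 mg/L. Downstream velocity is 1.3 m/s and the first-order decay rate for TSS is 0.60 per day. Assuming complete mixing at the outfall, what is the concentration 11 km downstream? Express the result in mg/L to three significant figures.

10.1 mg/L

2700 L/s = 2.7 m³/s.
After complete mixing, C₀ = (2.7·340 + 370·8.33) / 372.7 = 10.73 mg/L.
Travel time t = 1.1e+04 m / 1.3 m/s = 8462 s = 0.09793 d.
C = 10.73·exp(−0.60·0.09793) = 10.73·0.9429 = 10.12 mg/L.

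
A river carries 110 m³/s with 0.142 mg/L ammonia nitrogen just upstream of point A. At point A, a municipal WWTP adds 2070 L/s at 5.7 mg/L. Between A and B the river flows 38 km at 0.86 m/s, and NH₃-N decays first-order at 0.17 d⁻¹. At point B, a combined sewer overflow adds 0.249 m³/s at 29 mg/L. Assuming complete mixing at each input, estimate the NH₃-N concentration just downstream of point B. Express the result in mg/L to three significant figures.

2070 L/s = 2.07 m³/s.
After input A: C = (110·0.142 + 2.07·5.7) / 112.1 = 0.2447 mg/L.
Over the 38 km reach to input B (t = 4.419e+04 s = 0.5114 d), decay gives C = 0.2447·exp(−0.17·0.5114) = 0.2243 mg/L.
After input B: C = (112.1·0.2243 + 0.249·29) / 112.3 = 0.2881 mg/L.

0.288 mg/L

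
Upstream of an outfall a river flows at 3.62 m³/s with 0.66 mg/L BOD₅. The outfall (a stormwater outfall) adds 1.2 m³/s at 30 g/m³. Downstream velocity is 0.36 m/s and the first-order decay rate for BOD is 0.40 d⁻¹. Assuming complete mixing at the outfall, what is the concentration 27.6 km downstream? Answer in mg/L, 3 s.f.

5.58 mg/L

After complete mixing, C₀ = (1.2·30 + 3.62·0.66) / 4.82 = 7.965 mg/L.
Travel time t = 2.76e+04 m / 0.36 m/s = 7.667e+04 s = 0.8873 d.
C = 7.965·exp(−0.40·0.8873) = 7.965·0.7012 = 5.585 mg/L.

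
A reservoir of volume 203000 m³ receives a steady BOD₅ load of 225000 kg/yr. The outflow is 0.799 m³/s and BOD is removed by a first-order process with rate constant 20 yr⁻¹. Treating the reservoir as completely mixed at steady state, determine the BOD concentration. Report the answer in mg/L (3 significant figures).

7.69 mg/L

Outflow Q = 0.799 m³/s × 3.156e+07 s/yr = 2.521e+07 m³/yr.
Steady-state CSTR mass balance: W = Q·C + k·V·C, so C = W/(Q + kV).
Q + kV = 2.521e+07 + 20·203000 = 2.927e+07 m³/yr.
C = 225000/2.927e+07 = 0.007686 kg/m³ = 7.686 mg/L.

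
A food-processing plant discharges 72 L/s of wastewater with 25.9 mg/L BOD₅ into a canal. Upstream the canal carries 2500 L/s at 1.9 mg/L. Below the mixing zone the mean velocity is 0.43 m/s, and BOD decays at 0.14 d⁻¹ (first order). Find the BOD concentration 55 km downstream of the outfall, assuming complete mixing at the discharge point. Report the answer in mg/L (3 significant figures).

72 L/s = 0.072 m³/s.
2500 L/s = 2.5 m³/s.
After complete mixing, C₀ = (0.072·25.9 + 2.5·1.9) / 2.572 = 2.572 mg/L.
Travel time t = 5.5e+04 m / 0.43 m/s = 1.279e+05 s = 1.48 d.
C = 2.572·exp(−0.14·1.48) = 2.572·0.8128 = 2.09 mg/L.

2.09 mg/L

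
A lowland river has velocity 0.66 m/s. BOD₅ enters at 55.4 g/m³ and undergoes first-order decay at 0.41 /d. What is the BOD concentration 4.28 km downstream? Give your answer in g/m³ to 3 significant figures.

Travel time t = 4.28 km / 0.66 m/s = 4280/0.66 = 6485 s = 0.07506 d.
First-order decay: C = 55.4·exp(−0.41·0.07506) = 55.4·0.9697 = 53.72 g/m³.

53.7 g/m³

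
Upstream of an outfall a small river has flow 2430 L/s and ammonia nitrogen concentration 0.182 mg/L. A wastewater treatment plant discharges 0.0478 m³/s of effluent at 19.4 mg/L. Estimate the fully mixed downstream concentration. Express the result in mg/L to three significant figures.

2430 L/s = 2.43 m³/s.
Flow-weighted mixing gives C = (0.0478·19.4 + 2.43·0.182) / (0.0478 + 2.43) = 1.37/2.478 = 0.5527 mg/L.

0.553 mg/L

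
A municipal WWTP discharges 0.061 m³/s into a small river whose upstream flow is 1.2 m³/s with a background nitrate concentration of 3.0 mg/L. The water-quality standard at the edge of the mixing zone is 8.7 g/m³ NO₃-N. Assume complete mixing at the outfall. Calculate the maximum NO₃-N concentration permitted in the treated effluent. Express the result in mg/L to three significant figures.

121 mg/L

Mass balance: 8.7·1.261 = 0.061·Cₑ + 1.2·3.
Cₑ = (10.97 − 3.6) / 0.061 = 120.8 mg/L.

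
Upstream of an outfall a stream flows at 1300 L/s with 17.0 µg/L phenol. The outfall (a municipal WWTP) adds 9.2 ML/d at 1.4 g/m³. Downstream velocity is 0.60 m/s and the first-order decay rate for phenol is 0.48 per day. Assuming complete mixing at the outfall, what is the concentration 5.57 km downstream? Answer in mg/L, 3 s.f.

9.2 ML/d = 0.1065 m³/s.
1300 L/s = 1.3 m³/s.
17.0 µg/L = 0.017 mg/L.
After complete mixing, C₀ = (0.1065·1.4 + 1.3·0.017) / 1.406 = 0.1217 mg/L.
Travel time t = 5570 m / 0.60 m/s = 9283 s = 0.1074 d.
C = 0.1217·exp(−0.48·0.1074) = 0.1217·0.9497 = 0.1156 mg/L.

0.116 mg/L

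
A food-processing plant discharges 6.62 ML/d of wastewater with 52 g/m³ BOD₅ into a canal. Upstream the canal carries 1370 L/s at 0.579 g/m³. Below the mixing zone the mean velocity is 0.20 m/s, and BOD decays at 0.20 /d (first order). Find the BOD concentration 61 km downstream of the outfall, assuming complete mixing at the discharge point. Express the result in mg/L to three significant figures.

1.63 mg/L

6.62 ML/d = 0.07662 m³/s.
1370 L/s = 1.37 m³/s.
After complete mixing, C₀ = (0.07662·52 + 1.37·0.579) / 1.447 = 3.303 mg/L.
Travel time t = 6.1e+04 m / 0.20 m/s = 3.05e+05 s = 3.53 d.
C = 3.303·exp(−0.20·3.53) = 3.303·0.4936 = 1.63 mg/L.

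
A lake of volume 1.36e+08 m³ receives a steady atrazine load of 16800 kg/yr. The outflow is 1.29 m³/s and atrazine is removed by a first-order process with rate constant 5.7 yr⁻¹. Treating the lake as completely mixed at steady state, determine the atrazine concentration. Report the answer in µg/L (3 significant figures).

Outflow Q = 1.29 m³/s × 3.156e+07 s/yr = 4.071e+07 m³/yr.
Steady-state CSTR mass balance: W = Q·C + k·V·C, so C = W/(Q + kV).
Q + kV = 4.071e+07 + 5.7·1.36e+08 = 8.159e+08 m³/yr.
C = 16800/8.159e+08 = 2.059e-05 kg/m³ = 0.02059 mg/L = 20.59 µg/L.

20.6 µg/L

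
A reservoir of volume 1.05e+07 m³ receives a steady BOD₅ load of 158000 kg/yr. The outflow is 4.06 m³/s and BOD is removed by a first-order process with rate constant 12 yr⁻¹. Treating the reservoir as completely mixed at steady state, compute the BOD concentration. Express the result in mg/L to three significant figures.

0.622 mg/L

Outflow Q = 4.06 m³/s × 3.156e+07 s/yr = 1.281e+08 m³/yr.
Steady-state CSTR mass balance: W = Q·C + k·V·C, so C = W/(Q + kV).
Q + kV = 1.281e+08 + 12·1.05e+07 = 2.541e+08 m³/yr.
C = 158000/2.541e+08 = 0.0006217 kg/m³ = 0.6217 mg/L.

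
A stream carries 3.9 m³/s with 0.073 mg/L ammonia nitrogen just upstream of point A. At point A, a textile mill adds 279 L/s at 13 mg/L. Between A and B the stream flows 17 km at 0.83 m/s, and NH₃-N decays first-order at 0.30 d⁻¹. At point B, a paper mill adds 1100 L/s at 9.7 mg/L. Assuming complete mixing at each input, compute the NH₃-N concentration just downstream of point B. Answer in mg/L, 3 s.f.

279 L/s = 0.279 m³/s.
After input A: C = (3.9·0.073 + 0.279·13) / 4.179 = 0.936 mg/L.
Over the 17 km reach to input B (t = 2.048e+04 s = 0.2371 d), decay gives C = 0.936·exp(−0.30·0.2371) = 0.8718 mg/L.
1100 L/s = 1.1 m³/s.
After input B: C = (4.179·0.8718 + 1.1·9.7) / 5.279 = 2.711 mg/L.

2.71 mg/L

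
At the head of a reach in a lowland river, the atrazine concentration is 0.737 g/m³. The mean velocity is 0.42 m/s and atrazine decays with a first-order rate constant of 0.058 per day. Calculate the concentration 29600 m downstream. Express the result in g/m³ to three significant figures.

Travel time t = 29600 m / 0.42 m/s = 2.96e+04/0.42 = 7.048e+04 s = 0.8157 d.
First-order decay: C = 0.737·exp(−0.058·0.8157) = 0.737·0.9538 = 0.7029 g/m³.

0.703 g/m³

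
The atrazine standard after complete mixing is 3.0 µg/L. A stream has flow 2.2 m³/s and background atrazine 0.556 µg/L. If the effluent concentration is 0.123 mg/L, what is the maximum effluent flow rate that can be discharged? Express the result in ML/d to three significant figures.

3.87 ML/d

0.556 µg/L = 0.000556 mg/L.
3.0 µg/L = 0.003 mg/L.
Mass balance at complete mixing: C_std·(Q_w + Q_r) = Q_w·C_e + Q_r·C_b.
Rearranging, Q_w = Q_r·(C_std − C_b)/(C_e − C_std) = 2.2·(0.003 − 0.000556) / (0.123 − 0.003) = 0.04481 m³/s.
= 3.871 ML/d.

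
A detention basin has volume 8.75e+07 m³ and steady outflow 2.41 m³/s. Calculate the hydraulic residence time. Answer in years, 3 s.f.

Q = 2.41 m³/s × 3.156e+07 s/yr = 7.605e+07 m³/yr.
Hydraulic residence time τ = V/Q = 8.75e+07/7.605e+07 = 1.151 yr.

1.15 yr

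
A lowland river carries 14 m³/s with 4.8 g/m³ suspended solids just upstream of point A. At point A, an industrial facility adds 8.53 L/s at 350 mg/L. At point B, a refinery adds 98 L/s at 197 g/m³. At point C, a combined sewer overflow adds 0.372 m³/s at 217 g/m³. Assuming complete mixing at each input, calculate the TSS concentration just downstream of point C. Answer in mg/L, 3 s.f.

8.53 L/s = 0.00853 m³/s.
After input A: C = (14·4.8 + 0.00853·350) / 14.01 = 5.01 mg/L.
98 L/s = 0.098 m³/s.
After input B: C = (14.01·5.01 + 0.098·197) / 14.11 = 6.344 mg/L.
After input C: C = (14.11·6.344 + 0.372·217) / 14.48 = 11.76 mg/L.

11.8 mg/L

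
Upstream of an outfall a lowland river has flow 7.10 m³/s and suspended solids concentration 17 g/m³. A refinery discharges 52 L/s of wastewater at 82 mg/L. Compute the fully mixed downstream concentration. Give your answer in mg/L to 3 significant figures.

52 L/s = 0.052 m³/s.
Conservation of mass across the mixing zone: C = (0.052·82 + 7.1·17) / (0.052 + 7.1) = 125/7.152 = 17.47 mg/L.

17.5 mg/L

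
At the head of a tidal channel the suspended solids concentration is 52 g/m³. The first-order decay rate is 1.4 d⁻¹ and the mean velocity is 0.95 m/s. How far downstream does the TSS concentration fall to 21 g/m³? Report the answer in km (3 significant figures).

From C = C₀·e^(−kt), t = ln(C₀/C)/k = ln(52/21)/1.4 = 0.9067/1.4 = 0.6477 d.
Distance = v·t = 0.95 m/s × 5.596e+04 s = 5.316e+04 m = 53.16 km.

53.2 km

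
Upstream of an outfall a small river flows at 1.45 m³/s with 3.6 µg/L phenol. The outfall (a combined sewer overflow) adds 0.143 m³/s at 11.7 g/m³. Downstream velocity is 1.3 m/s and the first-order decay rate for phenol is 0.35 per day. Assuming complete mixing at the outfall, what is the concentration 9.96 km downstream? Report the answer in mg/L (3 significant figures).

1.02 mg/L

3.6 µg/L = 0.0036 mg/L.
After complete mixing, C₀ = (0.143·11.7 + 1.45·0.0036) / 1.593 = 1.054 mg/L.
Travel time t = 9960 m / 1.3 m/s = 7662 s = 0.08868 d.
C = 1.054·exp(−0.35·0.08868) = 1.054·0.9694 = 1.021 mg/L.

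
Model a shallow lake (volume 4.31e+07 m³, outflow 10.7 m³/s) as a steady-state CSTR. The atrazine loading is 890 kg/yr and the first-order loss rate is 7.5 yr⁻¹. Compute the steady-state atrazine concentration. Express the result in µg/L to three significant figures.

1.35 µg/L

Outflow Q = 10.7 m³/s × 3.156e+07 s/yr = 3.377e+08 m³/yr.
Steady-state CSTR mass balance: W = Q·C + k·V·C, so C = W/(Q + kV).
Q + kV = 3.377e+08 + 7.5·4.31e+07 = 6.609e+08 m³/yr.
C = 890/6.609e+08 = 1.347e-06 kg/m³ = 0.001347 mg/L = 1.347 µg/L.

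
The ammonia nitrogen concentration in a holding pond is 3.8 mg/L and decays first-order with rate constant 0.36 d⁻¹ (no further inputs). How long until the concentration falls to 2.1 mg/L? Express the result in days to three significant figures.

1.65 d

t = ln(C₀/C)/k = ln(3.8/2.1)/0.36 = 0.5931/0.36 = 1.647 d.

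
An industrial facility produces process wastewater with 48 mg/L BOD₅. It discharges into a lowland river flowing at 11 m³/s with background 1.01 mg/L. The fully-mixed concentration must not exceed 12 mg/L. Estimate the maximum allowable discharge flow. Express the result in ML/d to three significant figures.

Mass balance at complete mixing: C_std·(Q_w + Q_r) = Q_w·C_e + Q_r·C_b.
Rearranging, Q_w = Q_r·(C_std − C_b)/(C_e − C_std) = 11·(12 − 1.01) / (48 − 12) = 3.358 m³/s.
= 290.1 ML/d.

290 ML/d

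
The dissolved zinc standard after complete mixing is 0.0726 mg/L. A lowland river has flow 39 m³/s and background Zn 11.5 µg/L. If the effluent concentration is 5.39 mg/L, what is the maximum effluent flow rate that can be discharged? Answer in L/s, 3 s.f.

11.5 µg/L = 0.0115 mg/L.
Mass balance at complete mixing: C_std·(Q_w + Q_r) = Q_w·C_e + Q_r·C_b.
Rearranging, Q_w = Q_r·(C_std − C_b)/(C_e − C_std) = 39·(0.0726 − 0.0115) / (5.39 − 0.0726) = 0.4481 m³/s.
= 448.1 L/s.

448 L/s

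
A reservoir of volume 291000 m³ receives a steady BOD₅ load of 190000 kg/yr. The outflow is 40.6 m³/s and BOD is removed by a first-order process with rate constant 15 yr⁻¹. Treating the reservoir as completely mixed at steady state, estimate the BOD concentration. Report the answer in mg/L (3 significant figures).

Outflow Q = 40.6 m³/s × 3.156e+07 s/yr = 1.281e+09 m³/yr.
Steady-state CSTR mass balance: W = Q·C + k·V·C, so C = W/(Q + kV).
Q + kV = 1.281e+09 + 15·291000 = 1.286e+09 m³/yr.
C = 190000/1.286e+09 = 0.0001478 kg/m³ = 0.1478 mg/L.

0.148 mg/L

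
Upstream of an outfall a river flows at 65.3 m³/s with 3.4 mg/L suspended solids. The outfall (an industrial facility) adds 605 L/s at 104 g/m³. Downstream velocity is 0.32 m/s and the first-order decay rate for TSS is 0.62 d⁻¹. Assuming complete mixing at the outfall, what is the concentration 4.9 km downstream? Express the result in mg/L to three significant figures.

605 L/s = 0.605 m³/s.
After complete mixing, C₀ = (0.605·104 + 65.3·3.4) / 65.91 = 4.323 mg/L.
Travel time t = 4900 m / 0.32 m/s = 1.531e+04 s = 0.1772 d.
C = 4.323·exp(−0.62·0.1772) = 4.323·0.8959 = 3.874 mg/L.

3.87 mg/L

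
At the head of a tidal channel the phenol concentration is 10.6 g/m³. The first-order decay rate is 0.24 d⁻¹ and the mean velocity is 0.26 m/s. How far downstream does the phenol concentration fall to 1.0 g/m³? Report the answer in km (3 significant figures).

From C = C₀·e^(−kt), t = ln(C₀/C)/k = ln(10.6/1.0)/0.24 = 2.361/0.24 = 9.837 d.
Distance = v·t = 0.26 m/s × 8.499e+05 s = 2.21e+05 m = 221 km.

221 km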